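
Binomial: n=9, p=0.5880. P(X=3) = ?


C(9,3) = 84
p^3 = 0.203297
(1-p)^6 = 0.004891
P = 84 * 0.203297 * 0.004891 = 0.0835

P(X=3) = 0.0835


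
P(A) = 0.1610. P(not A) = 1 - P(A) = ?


P(not A) = 1 - 0.1610 = 0.8390

P(not A) = 0.8390


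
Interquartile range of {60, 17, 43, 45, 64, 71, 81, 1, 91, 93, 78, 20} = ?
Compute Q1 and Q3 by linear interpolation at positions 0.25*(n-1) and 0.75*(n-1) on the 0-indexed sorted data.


Sorted: 1, 17, 20, 43, 45, 60, 64, 71, 78, 81, 91, 93
Q1 (25th %ile) = 37.2500
Q3 (75th %ile) = 78.7500
IQR = 78.7500 - 37.2500 = 41.5000

IQR = 41.5000


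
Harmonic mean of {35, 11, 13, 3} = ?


Sum of reciprocals = 1/35 + 1/11 + 1/13 + 1/3 = 0.529737
HM = 4/0.529737 = 7.5509

HM = 7.5509


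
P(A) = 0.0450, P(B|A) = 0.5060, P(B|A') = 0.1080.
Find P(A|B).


P(B) = P(B|A)*P(A) + P(B|A')*P(A')
= 0.5060*0.0450 + 0.1080*0.9550
= 0.022770 + 0.103140 = 0.125910
P(A|B) = 0.022770/0.125910 = 0.1808

P(A|B) = 0.1808


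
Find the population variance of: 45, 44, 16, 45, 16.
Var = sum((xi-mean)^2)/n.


Mean = 33.2000
Squared deviations: 139.2400, 116.6400, 295.8400, 139.2400, 295.8400
Sum = 986.8000
Variance = 986.8000/5 = 197.3600

Variance = 197.3600


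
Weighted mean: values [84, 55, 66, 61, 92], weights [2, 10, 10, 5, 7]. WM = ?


Numerator = 84*2 + 55*10 + 66*10 + 61*5 + 92*7 = 2327
Denominator = 2 + 10 + 10 + 5 + 7 = 34
WM = 2327/34 = 68.4412

WM = 68.4412


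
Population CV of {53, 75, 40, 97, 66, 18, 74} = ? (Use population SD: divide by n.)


Mean = 60.4286
SD = 24.0170
CV = (24.0170/60.4286)*100 = 39.7444%

CV = 39.7444%


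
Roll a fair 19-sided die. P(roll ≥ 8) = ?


Favorable outcomes (roll ≥ 8): 12
Total outcomes = 19
P = 12/19 = 0.6316

P = 0.6316


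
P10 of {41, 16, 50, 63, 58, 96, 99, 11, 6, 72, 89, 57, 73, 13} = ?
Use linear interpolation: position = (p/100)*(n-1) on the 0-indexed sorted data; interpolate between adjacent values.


Sorted: 6, 11, 13, 16, 41, 50, 57, 58, 63, 72, 73, 89, 96, 99
n = 14
Index = 10/100 * 13 = 1.3000
Lower = data[1] = 11, Upper = data[2] = 13
P10 = 11 + 0.3000*(2) = 11.6000

P10 = 11.6000


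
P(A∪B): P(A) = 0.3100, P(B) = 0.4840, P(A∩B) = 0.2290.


P(A∪B) = 0.3100 + 0.4840 - 0.2290
= 0.7940 - 0.2290
= 0.5650

P(A∪B) = 0.5650


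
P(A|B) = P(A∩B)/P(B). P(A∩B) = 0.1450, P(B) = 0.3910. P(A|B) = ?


P(A|B) = 0.1450/0.3910 = 0.3708

P(A|B) = 0.3708


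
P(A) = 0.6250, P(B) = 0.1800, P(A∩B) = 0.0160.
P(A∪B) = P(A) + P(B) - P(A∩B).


P(A∪B) = 0.6250 + 0.1800 - 0.0160
= 0.8050 - 0.0160
= 0.7890

P(A∪B) = 0.7890


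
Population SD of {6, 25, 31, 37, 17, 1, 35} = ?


Mean = 21.7143
Variance = 172.2041
SD = sqrt(172.2041) = 13.1227

SD = 13.1227


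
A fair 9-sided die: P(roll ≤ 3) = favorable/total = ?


Favorable outcomes (roll ≤ 3): 3
Total outcomes = 9
P = 3/9 = 0.3333

P = 0.3333


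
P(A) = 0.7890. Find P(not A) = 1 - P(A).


P(not A) = 1 - 0.7890 = 0.2110

P(not A) = 0.2110


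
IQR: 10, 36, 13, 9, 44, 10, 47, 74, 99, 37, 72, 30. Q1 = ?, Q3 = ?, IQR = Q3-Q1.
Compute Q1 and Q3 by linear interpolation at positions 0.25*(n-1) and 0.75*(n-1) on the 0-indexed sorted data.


Sorted: 9, 10, 10, 13, 30, 36, 37, 44, 47, 72, 74, 99
Q1 (25th %ile) = 12.2500
Q3 (75th %ile) = 53.2500
IQR = 53.2500 - 12.2500 = 41.0000

IQR = 41.0000


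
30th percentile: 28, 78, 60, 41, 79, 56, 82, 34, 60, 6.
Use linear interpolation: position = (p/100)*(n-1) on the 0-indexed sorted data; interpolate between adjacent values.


Sorted: 6, 28, 34, 41, 56, 60, 60, 78, 79, 82
n = 10
Index = 30/100 * 9 = 2.7000
Lower = data[2] = 34, Upper = data[3] = 41
P30 = 34 + 0.7000*(7) = 38.9000

P30 = 38.9000


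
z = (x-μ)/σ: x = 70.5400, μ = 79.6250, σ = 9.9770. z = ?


z = (70.5400 - 79.6250)/9.9770
= -9.0850/9.9770
= -0.9106

z = -0.9106


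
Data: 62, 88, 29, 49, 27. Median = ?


Sorted: 27, 29, 49, 62, 88
n = 5 (odd)
Middle value = 49

Median = 49


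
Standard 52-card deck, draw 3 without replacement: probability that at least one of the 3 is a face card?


P(at least one) = 1 - P(none)
P(none) = (40/52) × (39/51) × (38/50) = 0.447059
P(at least one) = 1 - 0.447059 = 0.5529

P = 0.5529


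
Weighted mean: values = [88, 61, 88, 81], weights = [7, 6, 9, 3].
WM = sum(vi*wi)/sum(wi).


Numerator = 88*7 + 61*6 + 88*9 + 81*3 = 2017
Denominator = 7 + 6 + 9 + 3 = 25
WM = 2017/25 = 80.6800

WM = 80.6800


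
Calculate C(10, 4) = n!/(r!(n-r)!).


C(10,4) = 10!/(4! × 6!)
= 3628800/(24 × 720)
= 210

C(10,4) = 210


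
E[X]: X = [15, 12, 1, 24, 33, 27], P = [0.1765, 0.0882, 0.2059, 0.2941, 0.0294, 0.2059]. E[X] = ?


E[X] = 15*0.1765 + 12*0.0882 + 1*0.2059 + 24*0.2941 + 33*0.0294 + 27*0.2059
= 2.6475 + 1.0584 + 0.2059 + 7.0584 + 0.9702 + 5.5593
= 17.4997

E[X] = 17.4997


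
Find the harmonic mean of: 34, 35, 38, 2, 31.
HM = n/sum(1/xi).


Sum of reciprocals = 1/34 + 1/35 + 1/38 + 1/2 + 1/31 = 0.616557
HM = 5/0.616557 = 8.1095

HM = 8.1095


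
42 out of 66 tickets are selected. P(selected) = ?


P = 42/66 = 0.6364

P = 0.6364


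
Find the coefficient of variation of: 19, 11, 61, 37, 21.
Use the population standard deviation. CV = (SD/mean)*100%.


Mean = 29.8000
SD = 17.7358
CV = (17.7358/29.8000)*100 = 59.5162%

CV = 59.5162%


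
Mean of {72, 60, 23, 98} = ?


Sum = 72 + 60 + 23 + 98 = 253
n = 4
Mean = 253/4 = 63.2500

Mean = 63.2500


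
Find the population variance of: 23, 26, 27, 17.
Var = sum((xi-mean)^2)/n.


Mean = 23.2500
Squared deviations: 0.0625, 7.5625, 14.0625, 39.0625
Sum = 60.7500
Variance = 60.7500/4 = 15.1875

Variance = 15.1875


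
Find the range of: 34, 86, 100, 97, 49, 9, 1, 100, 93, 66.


Max = 100, Min = 1
Range = 100 - 1 = 99

Range = 99


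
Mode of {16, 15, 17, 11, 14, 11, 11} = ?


Frequencies: 11:3, 14:1, 15:1, 16:1, 17:1
Max frequency = 3
Mode = 11

Mode = 11


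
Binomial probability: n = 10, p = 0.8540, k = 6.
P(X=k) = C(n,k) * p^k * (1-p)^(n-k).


C(10,6) = 210
p^6 = 0.387925
(1-p)^4 = 0.000454
P = 210 * 0.387925 * 0.000454 = 0.0370

P(X=6) = 0.0370


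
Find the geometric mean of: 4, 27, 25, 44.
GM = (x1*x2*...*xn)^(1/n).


Product = 4 × 27 × 25 × 44 = 118800
GM = 118800^(1/4) = 18.5654

GM = 18.5654


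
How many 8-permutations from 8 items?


P(8,8) = 8!/0!
= 40320/1
= 40320

P(8,8) = 40320


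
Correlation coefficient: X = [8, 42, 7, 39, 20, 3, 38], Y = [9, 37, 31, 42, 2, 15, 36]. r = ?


Mean X = 22.4286, Mean Y = 24.5714
SD X = 15.719480, SD Y = 14.509673
Cov = 153.755102
r = 153.755102/(15.719480*14.509673) = 0.6741

r = 0.6741


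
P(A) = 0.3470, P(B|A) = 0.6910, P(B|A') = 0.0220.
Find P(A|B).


P(B) = P(B|A)*P(A) + P(B|A')*P(A')
= 0.6910*0.3470 + 0.0220*0.6530
= 0.239777 + 0.014366 = 0.254143
P(A|B) = 0.239777/0.254143 = 0.9435

P(A|B) = 0.9435


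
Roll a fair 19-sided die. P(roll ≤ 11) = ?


Favorable outcomes (roll ≤ 11): 11
Total outcomes = 19
P = 11/19 = 0.5789

P = 0.5789


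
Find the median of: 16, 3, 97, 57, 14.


Sorted: 3, 14, 16, 57, 97
n = 5 (odd)
Middle value = 16

Median = 16


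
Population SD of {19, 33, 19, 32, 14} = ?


Mean = 23.4000
Variance = 58.6400
SD = sqrt(58.6400) = 7.6577

SD = 7.6577


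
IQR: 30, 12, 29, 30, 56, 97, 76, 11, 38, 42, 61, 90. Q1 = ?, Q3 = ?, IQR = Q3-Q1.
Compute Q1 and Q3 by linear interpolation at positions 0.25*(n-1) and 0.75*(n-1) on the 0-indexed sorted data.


Sorted: 11, 12, 29, 30, 30, 38, 42, 56, 61, 76, 90, 97
Q1 (25th %ile) = 29.7500
Q3 (75th %ile) = 64.7500
IQR = 64.7500 - 29.7500 = 35.0000

IQR = 35.0000


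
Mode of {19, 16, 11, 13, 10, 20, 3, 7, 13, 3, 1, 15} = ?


Frequencies: 1:1, 3:2, 7:1, 10:1, 11:1, 13:2, 15:1, 16:1, 19:1, 20:1
Max frequency = 2
Mode = 3, 13

Mode = 3, 13


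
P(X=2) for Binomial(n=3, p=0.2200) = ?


C(3,2) = 3
p^2 = 0.048400
(1-p)^1 = 0.780000
P = 3 * 0.048400 * 0.780000 = 0.1133

P(X=2) = 0.1133


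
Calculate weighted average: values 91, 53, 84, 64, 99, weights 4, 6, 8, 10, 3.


Numerator = 91*4 + 53*6 + 84*8 + 64*10 + 99*3 = 2291
Denominator = 4 + 6 + 8 + 10 + 3 = 31
WM = 2291/31 = 73.9032

WM = 73.9032


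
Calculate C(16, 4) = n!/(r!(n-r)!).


C(16,4) = 16!/(4! × 12!)
= 20922789888000/(24 × 479001600)
= 1820

C(16,4) = 1820


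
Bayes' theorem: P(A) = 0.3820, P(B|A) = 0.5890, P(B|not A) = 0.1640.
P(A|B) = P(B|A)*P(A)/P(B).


P(B) = P(B|A)*P(A) + P(B|A')*P(A')
= 0.5890*0.3820 + 0.1640*0.6180
= 0.224998 + 0.101352 = 0.326350
P(A|B) = 0.224998/0.326350 = 0.6894

P(A|B) = 0.6894


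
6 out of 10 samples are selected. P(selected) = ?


P = 6/10 = 0.6000

P = 0.6000


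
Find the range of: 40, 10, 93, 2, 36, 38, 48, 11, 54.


Max = 93, Min = 2
Range = 93 - 2 = 91

Range = 91


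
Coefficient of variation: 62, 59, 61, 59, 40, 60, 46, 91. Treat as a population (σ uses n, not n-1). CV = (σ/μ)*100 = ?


Mean = 59.7500
SD = 13.9799
CV = (13.9799/59.7500)*100 = 23.3973%

CV = 23.3973%


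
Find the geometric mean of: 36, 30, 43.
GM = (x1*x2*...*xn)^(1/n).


Product = 36 × 30 × 43 = 46440
GM = 46440^(1/3) = 35.9444

GM = 35.9444


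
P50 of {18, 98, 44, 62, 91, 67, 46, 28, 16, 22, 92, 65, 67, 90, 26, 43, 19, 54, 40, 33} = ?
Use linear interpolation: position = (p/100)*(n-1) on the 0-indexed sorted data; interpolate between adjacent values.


Sorted: 16, 18, 19, 22, 26, 28, 33, 40, 43, 44, 46, 54, 62, 65, 67, 67, 90, 91, 92, 98
n = 20
Index = 50/100 * 19 = 9.5000
Lower = data[9] = 44, Upper = data[10] = 46
P50 = 44 + 0.5000*(2) = 45.0000

P50 = 45.0000


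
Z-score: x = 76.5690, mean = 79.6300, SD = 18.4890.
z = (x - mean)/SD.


z = (76.5690 - 79.6300)/18.4890
= -3.0610/18.4890
= -0.1656

z = -0.1656


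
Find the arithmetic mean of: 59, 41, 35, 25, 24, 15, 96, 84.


Sum = 59 + 41 + 35 + 25 + 24 + 15 + 96 + 84 = 379
n = 8
Mean = 379/8 = 47.3750

Mean = 47.3750


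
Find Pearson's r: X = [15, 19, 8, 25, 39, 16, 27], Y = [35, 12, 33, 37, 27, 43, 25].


Mean X = 21.2857, Mean Y = 30.2857
SD X = 9.330660, SD Y = 9.330660
Cov = -22.081633
r = -22.081633/(9.330660*9.330660) = -0.2536

r = -0.2536


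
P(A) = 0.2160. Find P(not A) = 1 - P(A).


P(not A) = 1 - 0.2160 = 0.7840

P(not A) = 0.7840


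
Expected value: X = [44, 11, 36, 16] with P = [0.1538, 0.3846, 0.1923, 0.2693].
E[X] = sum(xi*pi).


E[X] = 44*0.1538 + 11*0.3846 + 36*0.1923 + 16*0.2693
= 6.7672 + 4.2306 + 6.9228 + 4.3088
= 22.2294

E[X] = 22.2294


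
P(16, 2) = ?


P(16,2) = 16!/14!
= 20922789888000/87178291200
= 240

P(16,2) = 240


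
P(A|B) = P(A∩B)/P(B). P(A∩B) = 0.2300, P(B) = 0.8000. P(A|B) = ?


P(A|B) = 0.2300/0.8000 = 0.2875

P(A|B) = 0.2875


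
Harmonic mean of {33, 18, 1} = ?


Sum of reciprocals = 1/33 + 1/18 + 1/1 = 1.085859
HM = 3/1.085859 = 2.7628

HM = 2.7628


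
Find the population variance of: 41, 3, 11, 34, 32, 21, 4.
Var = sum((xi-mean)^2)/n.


Mean = 20.8571
Squared deviations: 405.7347, 318.8776, 97.1633, 172.7347, 124.1633, 0.0204, 284.1633
Sum = 1402.8571
Variance = 1402.8571/7 = 200.4082

Variance = 200.4082


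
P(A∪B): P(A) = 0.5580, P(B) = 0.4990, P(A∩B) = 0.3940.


P(A∪B) = 0.5580 + 0.4990 - 0.3940
= 1.0570 - 0.3940
= 0.6630

P(A∪B) = 0.6630


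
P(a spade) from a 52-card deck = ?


13 spades in 52 cards
P = 13/52 = 0.2500

P = 0.2500


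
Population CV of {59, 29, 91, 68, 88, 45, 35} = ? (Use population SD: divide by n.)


Mean = 59.2857
SD = 22.7327
CV = (22.7327/59.2857)*100 = 38.3443%

CV = 38.3443%


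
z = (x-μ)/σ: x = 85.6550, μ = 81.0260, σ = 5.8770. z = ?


z = (85.6550 - 81.0260)/5.8770
= 4.6290/5.8770
= 0.7876

z = 0.7876


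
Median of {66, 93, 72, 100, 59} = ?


Sorted: 59, 66, 72, 93, 100
n = 5 (odd)
Middle value = 72

Median = 72


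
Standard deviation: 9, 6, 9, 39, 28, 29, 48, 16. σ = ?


Mean = 23.0000
Variance = 209.0000
SD = sqrt(209.0000) = 14.4568

SD = 14.4568


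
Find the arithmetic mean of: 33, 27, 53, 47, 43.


Sum = 33 + 27 + 53 + 47 + 43 = 203
n = 5
Mean = 203/5 = 40.6000

Mean = 40.6000


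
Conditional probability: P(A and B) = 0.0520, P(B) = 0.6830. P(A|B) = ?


P(A|B) = 0.0520/0.6830 = 0.0761

P(A|B) = 0.0761


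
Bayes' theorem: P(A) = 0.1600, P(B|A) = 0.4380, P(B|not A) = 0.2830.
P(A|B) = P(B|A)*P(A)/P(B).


P(B) = P(B|A)*P(A) + P(B|A')*P(A')
= 0.4380*0.1600 + 0.2830*0.8400
= 0.070080 + 0.237720 = 0.307800
P(A|B) = 0.070080/0.307800 = 0.2277

P(A|B) = 0.2277


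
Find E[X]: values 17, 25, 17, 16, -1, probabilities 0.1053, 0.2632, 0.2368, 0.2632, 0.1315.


E[X] = 17*0.1053 + 25*0.2632 + 17*0.2368 + 16*0.2632 - 1*0.1315
= 1.7901 + 6.5800 + 4.0256 + 4.2112 - 0.1315
= 16.4754

E[X] = 16.4754


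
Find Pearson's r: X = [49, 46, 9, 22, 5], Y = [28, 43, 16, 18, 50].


Mean X = 26.2000, Mean Y = 31.0000
SD X = 18.301912, SD Y = 13.475904
Cov = 15.800000
r = 15.800000/(18.301912*13.475904) = 0.0641

r = 0.0641


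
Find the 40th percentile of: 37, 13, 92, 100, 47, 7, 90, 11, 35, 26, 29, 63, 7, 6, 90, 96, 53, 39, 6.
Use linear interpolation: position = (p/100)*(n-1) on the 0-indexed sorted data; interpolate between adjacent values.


Sorted: 6, 6, 7, 7, 11, 13, 26, 29, 35, 37, 39, 47, 53, 63, 90, 90, 92, 96, 100
n = 19
Index = 40/100 * 18 = 7.2000
Lower = data[7] = 29, Upper = data[8] = 35
P40 = 29 + 0.2000*(6) = 30.2000

P40 = 30.2000


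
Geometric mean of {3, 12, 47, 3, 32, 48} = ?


Product = 3 × 12 × 47 × 3 × 32 × 48 = 7796736
GM = 7796736^(1/6) = 14.0816

GM = 14.0816


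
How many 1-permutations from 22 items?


P(22,1) = 22!/21!
= 1124000727777607680000/51090942171709440000
= 22

P(22,1) = 22


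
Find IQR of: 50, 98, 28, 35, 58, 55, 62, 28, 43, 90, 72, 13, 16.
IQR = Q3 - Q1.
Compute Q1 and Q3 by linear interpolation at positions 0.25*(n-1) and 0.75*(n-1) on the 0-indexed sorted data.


Sorted: 13, 16, 28, 28, 35, 43, 50, 55, 58, 62, 72, 90, 98
Q1 (25th %ile) = 28.0000
Q3 (75th %ile) = 62.0000
IQR = 62.0000 - 28.0000 = 34.0000

IQR = 34.0000


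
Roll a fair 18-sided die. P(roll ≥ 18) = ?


Favorable outcomes (roll ≥ 18): 1
Total outcomes = 18
P = 1/18 = 0.0556

P = 0.0556


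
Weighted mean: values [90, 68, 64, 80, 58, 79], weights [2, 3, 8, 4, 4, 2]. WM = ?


Numerator = 90*2 + 68*3 + 64*8 + 80*4 + 58*4 + 79*2 = 1606
Denominator = 2 + 3 + 8 + 4 + 4 + 2 = 23
WM = 1606/23 = 69.8261

WM = 69.8261


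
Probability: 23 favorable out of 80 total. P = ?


P = 23/80 = 0.2875

P = 0.2875


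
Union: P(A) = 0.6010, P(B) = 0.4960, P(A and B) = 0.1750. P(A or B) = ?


P(A∪B) = 0.6010 + 0.4960 - 0.1750
= 1.0970 - 0.1750
= 0.9220

P(A∪B) = 0.9220


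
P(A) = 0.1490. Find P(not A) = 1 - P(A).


P(not A) = 1 - 0.1490 = 0.8510

P(not A) = 0.8510


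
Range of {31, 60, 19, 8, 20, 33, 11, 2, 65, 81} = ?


Max = 81, Min = 2
Range = 81 - 2 = 79

Range = 79


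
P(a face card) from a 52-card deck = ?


12 face cards in 52 cards
P = 12/52 = 0.2308

P = 0.2308


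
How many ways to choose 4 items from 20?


C(20,4) = 20!/(4! × 16!)
= 2432902008176640000/(24 × 20922789888000)
= 4845

C(20,4) = 4845


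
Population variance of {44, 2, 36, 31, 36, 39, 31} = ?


Mean = 31.2857
Squared deviations: 161.6531, 857.6531, 22.2245, 0.0816, 22.2245, 59.5102, 0.0816
Sum = 1123.4286
Variance = 1123.4286/7 = 160.4898

Variance = 160.4898


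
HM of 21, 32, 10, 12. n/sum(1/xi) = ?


Sum of reciprocals = 1/21 + 1/32 + 1/10 + 1/12 = 0.262202
HM = 4/0.262202 = 15.2554

HM = 15.2554


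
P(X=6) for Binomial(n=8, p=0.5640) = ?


C(8,6) = 28
p^6 = 0.032187
(1-p)^2 = 0.190096
P = 28 * 0.032187 * 0.190096 = 0.1713

P(X=6) = 0.1713


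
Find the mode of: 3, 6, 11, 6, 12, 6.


Frequencies: 3:1, 6:3, 11:1, 12:1
Max frequency = 3
Mode = 6

Mode = 6


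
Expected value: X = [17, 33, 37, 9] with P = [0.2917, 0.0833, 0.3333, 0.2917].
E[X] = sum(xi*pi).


E[X] = 17*0.2917 + 33*0.0833 + 37*0.3333 + 9*0.2917
= 4.9589 + 2.7489 + 12.3321 + 2.6253
= 22.6652

E[X] = 22.6652


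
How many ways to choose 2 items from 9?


C(9,2) = 9!/(2! × 7!)
= 362880/(2 × 5040)
= 36

C(9,2) = 36


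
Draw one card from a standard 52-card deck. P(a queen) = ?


4 queens in 52 cards
P = 4/52 = 0.0769

P = 0.0769


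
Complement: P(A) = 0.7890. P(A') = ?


P(not A) = 1 - 0.7890 = 0.2110

P(not A) = 0.2110


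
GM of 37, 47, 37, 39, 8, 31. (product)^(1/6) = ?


Product = 37 × 47 × 37 × 39 × 8 × 31 = 622325496
GM = 622325496^(1/6) = 29.2193

GM = 29.2193


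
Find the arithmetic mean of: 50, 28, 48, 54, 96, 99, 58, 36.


Sum = 50 + 28 + 48 + 54 + 96 + 99 + 58 + 36 = 469
n = 8
Mean = 469/8 = 58.6250

Mean = 58.6250


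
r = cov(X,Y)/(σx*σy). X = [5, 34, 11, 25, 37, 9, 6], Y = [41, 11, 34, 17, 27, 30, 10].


Mean X = 18.1429, Mean Y = 24.2857
SD X = 12.586030, SD Y = 11.002783
Cov = -53.897959
r = -53.897959/(12.586030*11.002783) = -0.3892

r = -0.3892


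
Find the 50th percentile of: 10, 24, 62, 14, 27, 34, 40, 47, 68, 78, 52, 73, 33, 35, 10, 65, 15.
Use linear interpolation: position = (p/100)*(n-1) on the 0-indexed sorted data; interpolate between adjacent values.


Sorted: 10, 10, 14, 15, 24, 27, 33, 34, 35, 40, 47, 52, 62, 65, 68, 73, 78
n = 17
Index = 50/100 * 16 = 8.0000
Lower = data[8] = 35, Upper = data[9] = 40
P50 = 35 + 0*(5) = 35.0000

P50 = 35.0000


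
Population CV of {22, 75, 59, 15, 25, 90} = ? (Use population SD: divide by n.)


Mean = 47.6667
SD = 28.5988
CV = (28.5988/47.6667)*100 = 59.9974%

CV = 59.9974%


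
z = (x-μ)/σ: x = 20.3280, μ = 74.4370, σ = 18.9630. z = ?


z = (20.3280 - 74.4370)/18.9630
= -54.1090/18.9630
= -2.8534

z = -2.8534


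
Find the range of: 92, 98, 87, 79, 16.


Max = 98, Min = 16
Range = 98 - 16 = 82

Range = 82


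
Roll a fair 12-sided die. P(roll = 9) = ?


Favorable outcomes (roll = 9): 1
Total outcomes = 12
P = 1/12 = 0.0833

P = 0.0833


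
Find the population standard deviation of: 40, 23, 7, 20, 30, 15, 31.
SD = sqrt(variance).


Mean = 23.7143
Variance = 103.9184
SD = sqrt(103.9184) = 10.1940

SD = 10.1940


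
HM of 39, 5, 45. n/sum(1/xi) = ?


Sum of reciprocals = 1/39 + 1/5 + 1/45 = 0.247863
HM = 3/0.247863 = 12.1034

HM = 12.1034


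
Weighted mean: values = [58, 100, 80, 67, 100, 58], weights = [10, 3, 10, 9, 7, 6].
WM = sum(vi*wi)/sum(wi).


Numerator = 58*10 + 100*3 + 80*10 + 67*9 + 100*7 + 58*6 = 3331
Denominator = 10 + 3 + 10 + 9 + 7 + 6 = 45
WM = 3331/45 = 74.0222

WM = 74.0222


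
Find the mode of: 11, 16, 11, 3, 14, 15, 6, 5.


Frequencies: 3:1, 5:1, 6:1, 11:2, 14:1, 15:1, 16:1
Max frequency = 2
Mode = 11

Mode = 11


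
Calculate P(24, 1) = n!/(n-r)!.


P(24,1) = 24!/23!
= 620448401733239439360000/25852016738884976640000
= 24

P(24,1) = 24


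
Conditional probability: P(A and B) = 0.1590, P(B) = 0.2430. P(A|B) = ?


P(A|B) = 0.1590/0.2430 = 0.6543

P(A|B) = 0.6543


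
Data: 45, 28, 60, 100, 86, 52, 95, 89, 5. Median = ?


Sorted: 5, 28, 45, 52, 60, 86, 89, 95, 100
n = 9 (odd)
Middle value = 60

Median = 60


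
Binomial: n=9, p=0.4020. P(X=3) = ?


C(9,3) = 84
p^3 = 0.064965
(1-p)^6 = 0.045731
P = 84 * 0.064965 * 0.045731 = 0.2496

P(X=3) = 0.2496


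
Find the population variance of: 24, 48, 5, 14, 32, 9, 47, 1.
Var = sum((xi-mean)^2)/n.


Mean = 22.5000
Squared deviations: 2.2500, 650.2500, 306.2500, 72.2500, 90.2500, 182.2500, 600.2500, 462.2500
Sum = 2366.0000
Variance = 2366.0000/8 = 295.7500

Variance = 295.7500


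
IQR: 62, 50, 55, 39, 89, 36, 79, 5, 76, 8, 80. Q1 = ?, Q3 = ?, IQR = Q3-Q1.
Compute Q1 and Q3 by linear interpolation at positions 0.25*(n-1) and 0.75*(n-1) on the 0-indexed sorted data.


Sorted: 5, 8, 36, 39, 50, 55, 62, 76, 79, 80, 89
Q1 (25th %ile) = 37.5000
Q3 (75th %ile) = 77.5000
IQR = 77.5000 - 37.5000 = 40.0000

IQR = 40.0000


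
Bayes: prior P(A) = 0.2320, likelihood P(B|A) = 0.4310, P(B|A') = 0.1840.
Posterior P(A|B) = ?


P(B) = P(B|A)*P(A) + P(B|A')*P(A')
= 0.4310*0.2320 + 0.1840*0.7680
= 0.099992 + 0.141312 = 0.241304
P(A|B) = 0.099992/0.241304 = 0.4144

P(A|B) = 0.4144


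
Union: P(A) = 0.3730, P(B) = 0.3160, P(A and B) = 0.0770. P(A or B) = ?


P(A∪B) = 0.3730 + 0.3160 - 0.0770
= 0.6890 - 0.0770
= 0.6120

P(A∪B) = 0.6120


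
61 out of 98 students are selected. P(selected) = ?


P = 61/98 = 0.6224

P = 0.6224


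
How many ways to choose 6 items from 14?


C(14,6) = 14!/(6! × 8!)
= 87178291200/(720 × 40320)
= 3003

C(14,6) = 3003


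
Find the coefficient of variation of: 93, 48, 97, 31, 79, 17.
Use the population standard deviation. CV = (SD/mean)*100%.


Mean = 60.8333
SD = 30.6834
CV = (30.6834/60.8333)*100 = 50.4385%

CV = 50.4385%


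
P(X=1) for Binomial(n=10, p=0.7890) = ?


C(10,1) = 10
p^1 = 0.789000
(1-p)^9 = 8.289763e-07
P = 10 * 0.789000 * 8.289763e-07 = 6.5406e-06

P(X=1) = 6.5406e-06


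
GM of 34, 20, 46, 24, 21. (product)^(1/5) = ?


Product = 34 × 20 × 46 × 24 × 21 = 15765120
GM = 15765120^(1/5) = 27.5131

GM = 27.5131


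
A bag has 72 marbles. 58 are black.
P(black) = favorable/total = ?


P = 58/72 = 0.8056

P = 0.8056


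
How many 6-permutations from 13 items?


P(13,6) = 13!/7!
= 6227020800/5040
= 1235520

P(13,6) = 1235520


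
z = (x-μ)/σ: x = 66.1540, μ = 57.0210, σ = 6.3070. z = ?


z = (66.1540 - 57.0210)/6.3070
= 9.1330/6.3070
= 1.4481

z = 1.4481


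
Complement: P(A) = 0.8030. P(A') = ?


P(not A) = 1 - 0.8030 = 0.1970

P(not A) = 0.1970


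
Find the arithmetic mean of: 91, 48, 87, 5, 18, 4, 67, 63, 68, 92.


Sum = 91 + 48 + 87 + 5 + 18 + 4 + 67 + 63 + 68 + 92 = 543
n = 10
Mean = 543/10 = 54.3000

Mean = 54.3000


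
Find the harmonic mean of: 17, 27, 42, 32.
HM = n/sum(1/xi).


Sum of reciprocals = 1/17 + 1/27 + 1/42 + 1/32 = 0.150920
HM = 4/0.150920 = 26.5041

HM = 26.5041


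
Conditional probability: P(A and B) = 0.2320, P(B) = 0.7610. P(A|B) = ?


P(A|B) = 0.2320/0.7610 = 0.3049

P(A|B) = 0.3049


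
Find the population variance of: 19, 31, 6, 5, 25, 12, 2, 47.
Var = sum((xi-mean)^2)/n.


Mean = 18.3750
Squared deviations: 0.3906, 159.3906, 153.1406, 178.8906, 43.8906, 40.6406, 268.1406, 819.3906
Sum = 1663.8750
Variance = 1663.8750/8 = 207.9844

Variance = 207.9844


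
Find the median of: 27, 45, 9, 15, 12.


Sorted: 9, 12, 15, 27, 45
n = 5 (odd)
Middle value = 15

Median = 15


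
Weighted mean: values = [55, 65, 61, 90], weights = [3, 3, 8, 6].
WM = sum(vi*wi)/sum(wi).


Numerator = 55*3 + 65*3 + 61*8 + 90*6 = 1388
Denominator = 3 + 3 + 8 + 6 = 20
WM = 1388/20 = 69.4000

WM = 69.4000


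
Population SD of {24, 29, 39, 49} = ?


Mean = 35.2500
Variance = 92.1875
SD = sqrt(92.1875) = 9.6014

SD = 9.6014


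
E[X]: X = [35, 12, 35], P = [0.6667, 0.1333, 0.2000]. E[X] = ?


E[X] = 35*0.6667 + 12*0.1333 + 35*0.2000
= 23.3345 + 1.5996 + 7.0000
= 31.9341

E[X] = 31.9341


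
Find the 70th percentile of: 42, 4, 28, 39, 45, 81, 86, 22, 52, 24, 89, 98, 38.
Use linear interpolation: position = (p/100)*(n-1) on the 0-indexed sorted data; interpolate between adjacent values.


Sorted: 4, 22, 24, 28, 38, 39, 42, 45, 52, 81, 86, 89, 98
n = 13
Index = 70/100 * 12 = 8.4000
Lower = data[8] = 52, Upper = data[9] = 81
P70 = 52 + 0.4000*(29) = 63.6000

P70 = 63.6000


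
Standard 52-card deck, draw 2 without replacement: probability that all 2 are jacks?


P(all jacks) = (4/52) × (3/51)
= 0.0045

P = 0.0045


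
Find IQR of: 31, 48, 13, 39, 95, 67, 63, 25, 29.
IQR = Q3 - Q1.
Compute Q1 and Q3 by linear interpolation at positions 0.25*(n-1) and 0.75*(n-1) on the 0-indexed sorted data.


Sorted: 13, 25, 29, 31, 39, 48, 63, 67, 95
Q1 (25th %ile) = 29.0000
Q3 (75th %ile) = 63.0000
IQR = 63.0000 - 29.0000 = 34.0000

IQR = 34.0000


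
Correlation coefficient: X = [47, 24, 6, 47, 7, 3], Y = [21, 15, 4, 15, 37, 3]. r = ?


Mean X = 22.3333, Mean Y = 15.8333
SD X = 18.687488, SD Y = 11.407843
Cov = 37.055556
r = 37.055556/(18.687488*11.407843) = 0.1738

r = 0.1738


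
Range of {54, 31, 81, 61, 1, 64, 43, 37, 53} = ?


Max = 81, Min = 1
Range = 81 - 1 = 80

Range = 80


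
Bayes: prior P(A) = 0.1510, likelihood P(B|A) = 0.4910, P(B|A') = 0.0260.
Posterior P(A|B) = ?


P(B) = P(B|A)*P(A) + P(B|A')*P(A')
= 0.4910*0.1510 + 0.0260*0.8490
= 0.074141 + 0.022074 = 0.096215
P(A|B) = 0.074141/0.096215 = 0.7706

P(A|B) = 0.7706


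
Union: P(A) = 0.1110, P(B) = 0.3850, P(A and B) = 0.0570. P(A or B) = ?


P(A∪B) = 0.1110 + 0.3850 - 0.0570
= 0.4960 - 0.0570
= 0.4390

P(A∪B) = 0.4390


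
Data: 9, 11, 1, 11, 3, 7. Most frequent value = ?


Frequencies: 1:1, 3:1, 7:1, 9:1, 11:2
Max frequency = 2
Mode = 11

Mode = 11


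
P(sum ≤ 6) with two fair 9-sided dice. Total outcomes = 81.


Total outcomes = 9×9 = 81
Favorable (sum ≤ 6): 15
P = 15/81 = 0.1852

P = 0.1852


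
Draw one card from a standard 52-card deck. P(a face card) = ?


12 face cards in 52 cards
P = 12/52 = 0.2308

P = 0.2308


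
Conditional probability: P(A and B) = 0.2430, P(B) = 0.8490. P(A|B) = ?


P(A|B) = 0.2430/0.8490 = 0.2862

P(A|B) = 0.2862


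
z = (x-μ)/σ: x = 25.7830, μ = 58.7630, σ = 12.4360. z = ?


z = (25.7830 - 58.7630)/12.4360
= -32.9800/12.4360
= -2.6520

z = -2.6520


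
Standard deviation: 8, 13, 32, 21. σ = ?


Mean = 18.5000
Variance = 82.2500
SD = sqrt(82.2500) = 9.0692

SD = 9.0692


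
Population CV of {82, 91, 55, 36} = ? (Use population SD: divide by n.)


Mean = 66.0000
SD = 21.8060
CV = (21.8060/66.0000)*100 = 33.0393%

CV = 33.0393%


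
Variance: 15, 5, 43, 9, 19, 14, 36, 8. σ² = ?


Mean = 18.6250
Squared deviations: 13.1406, 185.6406, 594.1406, 92.6406, 0.1406, 21.3906, 301.8906, 112.8906
Sum = 1321.8750
Variance = 1321.8750/8 = 165.2344

Variance = 165.2344


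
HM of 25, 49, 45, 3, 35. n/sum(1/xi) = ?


Sum of reciprocals = 1/25 + 1/49 + 1/45 + 1/3 + 1/35 = 0.444535
HM = 5/0.444535 = 11.2477

HM = 11.2477


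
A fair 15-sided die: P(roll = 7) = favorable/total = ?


Favorable outcomes (roll = 7): 1
Total outcomes = 15
P = 1/15 = 0.0667

P = 0.0667


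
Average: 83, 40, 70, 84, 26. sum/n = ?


Sum = 83 + 40 + 70 + 84 + 26 = 303
n = 5
Mean = 303/5 = 60.6000

Mean = 60.6000


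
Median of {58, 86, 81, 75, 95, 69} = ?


Sorted: 58, 69, 75, 81, 86, 95
n = 6 (even)
Middle values: 75 and 81
Median = (75+81)/2 = 78.0000

Median = 78.0000


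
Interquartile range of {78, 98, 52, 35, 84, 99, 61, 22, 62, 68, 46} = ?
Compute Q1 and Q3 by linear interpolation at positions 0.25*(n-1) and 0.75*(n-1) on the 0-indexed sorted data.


Sorted: 22, 35, 46, 52, 61, 62, 68, 78, 84, 98, 99
Q1 (25th %ile) = 49.0000
Q3 (75th %ile) = 81.0000
IQR = 81.0000 - 49.0000 = 32.0000

IQR = 32.0000


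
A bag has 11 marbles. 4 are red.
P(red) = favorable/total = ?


P = 4/11 = 0.3636

P = 0.3636


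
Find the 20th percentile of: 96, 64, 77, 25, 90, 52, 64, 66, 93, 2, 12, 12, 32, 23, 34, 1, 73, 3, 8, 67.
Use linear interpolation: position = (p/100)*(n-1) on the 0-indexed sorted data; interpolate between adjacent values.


Sorted: 1, 2, 3, 8, 12, 12, 23, 25, 32, 34, 52, 64, 64, 66, 67, 73, 77, 90, 93, 96
n = 20
Index = 20/100 * 19 = 3.8000
Lower = data[3] = 8, Upper = data[4] = 12
P20 = 8 + 0.8000*(4) = 11.2000

P20 = 11.2000


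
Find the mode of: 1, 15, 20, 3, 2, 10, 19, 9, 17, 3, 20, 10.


Frequencies: 1:1, 2:1, 3:2, 9:1, 10:2, 15:1, 17:1, 19:1, 20:2
Max frequency = 2
Mode = 3, 10, 20

Mode = 3, 10, 20


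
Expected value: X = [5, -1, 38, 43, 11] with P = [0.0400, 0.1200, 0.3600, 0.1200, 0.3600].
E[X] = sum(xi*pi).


E[X] = 5*0.0400 - 1*0.1200 + 38*0.3600 + 43*0.1200 + 11*0.3600
= 0.2000 - 0.1200 + 13.6800 + 5.1600 + 3.9600
= 22.8800

E[X] = 22.8800


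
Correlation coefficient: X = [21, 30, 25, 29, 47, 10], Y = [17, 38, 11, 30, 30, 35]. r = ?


Mean X = 27.0000, Mean Y = 26.8333
SD X = 11.120552, SD Y = 9.650849
Cov = 9.166667
r = 9.166667/(11.120552*9.650849) = 0.0854

r = 0.0854


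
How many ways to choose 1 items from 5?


C(5,1) = 5!/(1! × 4!)
= 120/(1 × 24)
= 5

C(5,1) = 5


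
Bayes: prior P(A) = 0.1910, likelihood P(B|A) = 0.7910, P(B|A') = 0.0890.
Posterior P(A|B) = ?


P(B) = P(B|A)*P(A) + P(B|A')*P(A')
= 0.7910*0.1910 + 0.0890*0.8090
= 0.151081 + 0.072001 = 0.223082
P(A|B) = 0.151081/0.223082 = 0.6772

P(A|B) = 0.6772


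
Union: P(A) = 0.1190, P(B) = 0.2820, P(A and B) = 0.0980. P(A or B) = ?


P(A∪B) = 0.1190 + 0.2820 - 0.0980
= 0.4010 - 0.0980
= 0.3030

P(A∪B) = 0.3030


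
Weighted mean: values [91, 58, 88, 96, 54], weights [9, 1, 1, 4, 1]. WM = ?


Numerator = 91*9 + 58*1 + 88*1 + 96*4 + 54*1 = 1403
Denominator = 9 + 1 + 1 + 4 + 1 = 16
WM = 1403/16 = 87.6875

WM = 87.6875


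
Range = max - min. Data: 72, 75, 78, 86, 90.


Max = 90, Min = 72
Range = 90 - 72 = 18

Range = 18


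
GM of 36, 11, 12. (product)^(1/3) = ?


Product = 36 × 11 × 12 = 4752
GM = 4752^(1/3) = 16.8122

GM = 16.8122


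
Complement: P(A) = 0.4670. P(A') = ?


P(not A) = 1 - 0.4670 = 0.5330

P(not A) = 0.5330


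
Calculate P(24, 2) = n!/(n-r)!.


P(24,2) = 24!/22!
= 620448401733239439360000/1124000727777607680000
= 552

P(24,2) = 552


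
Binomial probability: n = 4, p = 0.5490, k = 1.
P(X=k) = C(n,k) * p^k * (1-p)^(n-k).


C(4,1) = 4
p^1 = 0.549000
(1-p)^3 = 0.091734
P = 4 * 0.549000 * 0.091734 = 0.2014

P(X=1) = 0.2014


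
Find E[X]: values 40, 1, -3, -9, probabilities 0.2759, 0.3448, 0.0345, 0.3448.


E[X] = 40*0.2759 + 1*0.3448 - 3*0.0345 - 9*0.3448
= 11.0360 + 0.3448 - 0.1035 - 3.1032
= 8.1741

E[X] = 8.1741


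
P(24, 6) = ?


P(24,6) = 24!/18!
= 620448401733239439360000/6402373705728000
= 96909120

P(24,6) = 96909120


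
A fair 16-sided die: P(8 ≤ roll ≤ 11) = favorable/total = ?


Favorable outcomes (8 ≤ roll ≤ 11): 4
Total outcomes = 16
P = 4/16 = 0.2500

P = 0.2500


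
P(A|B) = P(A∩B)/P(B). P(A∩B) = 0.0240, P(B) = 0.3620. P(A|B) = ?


P(A|B) = 0.0240/0.3620 = 0.0663

P(A|B) = 0.0663


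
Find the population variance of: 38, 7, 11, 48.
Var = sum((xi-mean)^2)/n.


Mean = 26.0000
Squared deviations: 144.0000, 361.0000, 225.0000, 484.0000
Sum = 1214.0000
Variance = 1214.0000/4 = 303.5000

Variance = 303.5000


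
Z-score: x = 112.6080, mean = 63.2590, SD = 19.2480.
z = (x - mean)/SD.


z = (112.6080 - 63.2590)/19.2480
= 49.3490/19.2480
= 2.5639

z = 2.5639


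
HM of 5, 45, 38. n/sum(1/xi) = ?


Sum of reciprocals = 1/5 + 1/45 + 1/38 = 0.248538
HM = 3/0.248538 = 12.0706

HM = 12.0706


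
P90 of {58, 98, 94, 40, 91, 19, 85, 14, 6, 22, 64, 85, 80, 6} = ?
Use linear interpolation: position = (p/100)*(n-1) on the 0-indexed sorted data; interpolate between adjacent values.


Sorted: 6, 6, 14, 19, 22, 40, 58, 64, 80, 85, 85, 91, 94, 98
n = 14
Index = 90/100 * 13 = 11.7000
Lower = data[11] = 91, Upper = data[12] = 94
P90 = 91 + 0.7000*(3) = 93.1000

P90 = 93.1000


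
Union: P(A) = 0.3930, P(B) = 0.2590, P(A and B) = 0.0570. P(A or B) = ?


P(A∪B) = 0.3930 + 0.2590 - 0.0570
= 0.6520 - 0.0570
= 0.5950

P(A∪B) = 0.5950


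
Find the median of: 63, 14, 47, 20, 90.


Sorted: 14, 20, 47, 63, 90
n = 5 (odd)
Middle value = 47

Median = 47


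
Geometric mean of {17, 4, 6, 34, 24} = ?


Product = 17 × 4 × 6 × 34 × 24 = 332928
GM = 332928^(1/5) = 12.7195

GM = 12.7195


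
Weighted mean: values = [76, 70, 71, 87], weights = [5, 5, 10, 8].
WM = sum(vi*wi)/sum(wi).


Numerator = 76*5 + 70*5 + 71*10 + 87*8 = 2136
Denominator = 5 + 5 + 10 + 8 = 28
WM = 2136/28 = 76.2857

WM = 76.2857


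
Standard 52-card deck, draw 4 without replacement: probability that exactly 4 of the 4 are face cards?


Hypergeometric: P(X=4) = C(12,4)·C(40,0) / C(52,4)
= 495 × 1 / 270725
= 495/270725 = 0.0018

P = 0.0018


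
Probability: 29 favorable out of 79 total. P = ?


P = 29/79 = 0.3671

P = 0.3671


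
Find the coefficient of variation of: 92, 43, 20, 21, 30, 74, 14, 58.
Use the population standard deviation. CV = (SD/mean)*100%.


Mean = 44.0000
SD = 26.4622
CV = (26.4622/44.0000)*100 = 60.1414%

CV = 60.1414%


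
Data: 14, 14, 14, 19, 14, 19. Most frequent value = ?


Frequencies: 14:4, 19:2
Max frequency = 4
Mode = 14

Mode = 14


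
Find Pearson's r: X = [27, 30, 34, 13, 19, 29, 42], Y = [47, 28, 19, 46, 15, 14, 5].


Mean X = 27.7143, Mean Y = 24.8571
SD X = 8.810939, SD Y = 15.075321
Cov = -81.183673
r = -81.183673/(8.810939*15.075321) = -0.6112

r = -0.6112


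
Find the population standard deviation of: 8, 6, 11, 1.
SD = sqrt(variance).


Mean = 6.5000
Variance = 13.2500
SD = sqrt(13.2500) = 3.6401

SD = 3.6401


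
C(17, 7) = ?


C(17,7) = 17!/(7! × 10!)
= 355687428096000/(5040 × 3628800)
= 19448

C(17,7) = 19448


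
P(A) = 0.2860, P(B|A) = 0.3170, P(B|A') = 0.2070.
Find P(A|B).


P(B) = P(B|A)*P(A) + P(B|A')*P(A')
= 0.3170*0.2860 + 0.2070*0.7140
= 0.090662 + 0.147798 = 0.238460
P(A|B) = 0.090662/0.238460 = 0.3802

P(A|B) = 0.3802


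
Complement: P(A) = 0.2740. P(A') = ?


P(not A) = 1 - 0.2740 = 0.7260

P(not A) = 0.7260


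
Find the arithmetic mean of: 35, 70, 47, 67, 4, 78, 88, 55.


Sum = 35 + 70 + 47 + 67 + 4 + 78 + 88 + 55 = 444
n = 8
Mean = 444/8 = 55.5000

Mean = 55.5000


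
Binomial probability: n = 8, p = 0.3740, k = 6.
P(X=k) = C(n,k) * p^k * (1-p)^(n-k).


C(8,6) = 28
p^6 = 0.002737
(1-p)^2 = 0.391876
P = 28 * 0.002737 * 0.391876 = 0.0300

P(X=6) = 0.0300


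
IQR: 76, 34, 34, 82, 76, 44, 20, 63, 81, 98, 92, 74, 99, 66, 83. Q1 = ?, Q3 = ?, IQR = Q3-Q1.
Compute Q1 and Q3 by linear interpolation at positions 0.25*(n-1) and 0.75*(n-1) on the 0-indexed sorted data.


Sorted: 20, 34, 34, 44, 63, 66, 74, 76, 76, 81, 82, 83, 92, 98, 99
Q1 (25th %ile) = 53.5000
Q3 (75th %ile) = 82.5000
IQR = 82.5000 - 53.5000 = 29.0000

IQR = 29.0000


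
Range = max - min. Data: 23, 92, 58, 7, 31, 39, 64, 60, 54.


Max = 92, Min = 7
Range = 92 - 7 = 85

Range = 85


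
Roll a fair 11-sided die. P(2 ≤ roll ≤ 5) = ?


Favorable outcomes (2 ≤ roll ≤ 5): 4
Total outcomes = 11
P = 4/11 = 0.3636

P = 0.3636


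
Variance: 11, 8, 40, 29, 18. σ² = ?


Mean = 21.2000
Squared deviations: 104.0400, 174.2400, 353.4400, 60.8400, 10.2400
Sum = 702.8000
Variance = 702.8000/5 = 140.5600

Variance = 140.5600


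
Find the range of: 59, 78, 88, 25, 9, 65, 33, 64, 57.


Max = 88, Min = 9
Range = 88 - 9 = 79

Range = 79


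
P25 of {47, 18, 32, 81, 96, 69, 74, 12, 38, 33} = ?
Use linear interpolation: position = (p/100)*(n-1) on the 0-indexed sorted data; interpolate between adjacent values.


Sorted: 12, 18, 32, 33, 38, 47, 69, 74, 81, 96
n = 10
Index = 25/100 * 9 = 2.2500
Lower = data[2] = 32, Upper = data[3] = 33
P25 = 32 + 0.2500*(1) = 32.2500

P25 = 32.2500


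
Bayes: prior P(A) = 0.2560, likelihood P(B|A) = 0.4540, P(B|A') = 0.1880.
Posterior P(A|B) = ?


P(B) = P(B|A)*P(A) + P(B|A')*P(A')
= 0.4540*0.2560 + 0.1880*0.7440
= 0.116224 + 0.139872 = 0.256096
P(A|B) = 0.116224/0.256096 = 0.4538

P(A|B) = 0.4538


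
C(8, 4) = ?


C(8,4) = 8!/(4! × 4!)
= 40320/(24 × 24)
= 70

C(8,4) = 70


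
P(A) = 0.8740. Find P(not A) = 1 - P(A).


P(not A) = 1 - 0.8740 = 0.1260

P(not A) = 0.1260


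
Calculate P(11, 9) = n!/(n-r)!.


P(11,9) = 11!/2!
= 39916800/2
= 19958400

P(11,9) = 19958400


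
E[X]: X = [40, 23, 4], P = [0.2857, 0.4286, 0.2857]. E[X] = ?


E[X] = 40*0.2857 + 23*0.4286 + 4*0.2857
= 11.4280 + 9.8578 + 1.1428
= 22.4286

E[X] = 22.4286


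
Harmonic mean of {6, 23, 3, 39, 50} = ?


Sum of reciprocals = 1/6 + 1/23 + 1/3 + 1/39 + 1/50 = 0.589119
HM = 5/0.589119 = 8.4872

HM = 8.4872


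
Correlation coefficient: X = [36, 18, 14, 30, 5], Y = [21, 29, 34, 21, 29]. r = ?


Mean X = 20.6000, Mean Y = 26.8000
SD X = 11.128342, SD Y = 5.075431
Cov = -46.280000
r = -46.280000/(11.128342*5.075431) = -0.8194

r = -0.8194


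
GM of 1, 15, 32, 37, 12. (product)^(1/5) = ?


Product = 1 × 15 × 32 × 37 × 12 = 213120
GM = 213120^(1/5) = 11.6339

GM = 11.6339


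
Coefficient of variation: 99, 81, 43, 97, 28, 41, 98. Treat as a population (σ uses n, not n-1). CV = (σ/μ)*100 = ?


Mean = 69.5714
SD = 28.8041
CV = (28.8041/69.5714)*100 = 41.4021%

CV = 41.4021%


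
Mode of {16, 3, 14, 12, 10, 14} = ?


Frequencies: 3:1, 10:1, 12:1, 14:2, 16:1
Max frequency = 2
Mode = 14

Mode = 14


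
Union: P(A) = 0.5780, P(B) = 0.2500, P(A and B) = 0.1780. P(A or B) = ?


P(A∪B) = 0.5780 + 0.2500 - 0.1780
= 0.8280 - 0.1780
= 0.6500

P(A∪B) = 0.6500


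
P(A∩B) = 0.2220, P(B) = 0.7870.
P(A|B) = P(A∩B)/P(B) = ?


P(A|B) = 0.2220/0.7870 = 0.2821

P(A|B) = 0.2821


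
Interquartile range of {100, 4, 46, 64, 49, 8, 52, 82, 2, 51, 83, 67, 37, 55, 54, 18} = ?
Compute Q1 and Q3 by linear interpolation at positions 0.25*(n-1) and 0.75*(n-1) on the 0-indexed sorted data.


Sorted: 2, 4, 8, 18, 37, 46, 49, 51, 52, 54, 55, 64, 67, 82, 83, 100
Q1 (25th %ile) = 32.2500
Q3 (75th %ile) = 64.7500
IQR = 64.7500 - 32.2500 = 32.5000

IQR = 32.5000


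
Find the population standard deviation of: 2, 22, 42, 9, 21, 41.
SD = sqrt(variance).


Mean = 22.8333
Variance = 221.1389
SD = sqrt(221.1389) = 14.8707

SD = 14.8707


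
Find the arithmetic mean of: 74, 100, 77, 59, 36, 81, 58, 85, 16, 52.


Sum = 74 + 100 + 77 + 59 + 36 + 81 + 58 + 85 + 16 + 52 = 638
n = 10
Mean = 638/10 = 63.8000

Mean = 63.8000


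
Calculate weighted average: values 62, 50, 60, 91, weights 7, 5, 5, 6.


Numerator = 62*7 + 50*5 + 60*5 + 91*6 = 1530
Denominator = 7 + 5 + 5 + 6 = 23
WM = 1530/23 = 66.5217

WM = 66.5217


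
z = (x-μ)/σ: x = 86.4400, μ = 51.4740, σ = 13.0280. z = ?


z = (86.4400 - 51.4740)/13.0280
= 34.9660/13.0280
= 2.6839

z = 2.6839


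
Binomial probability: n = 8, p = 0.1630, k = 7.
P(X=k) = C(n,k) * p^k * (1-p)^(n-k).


C(8,7) = 8
p^7 = 3.057125e-06
(1-p)^1 = 0.837000
P = 8 * 3.057125e-06 * 0.837000 = 2.0471e-05

P(X=7) = 2.0471e-05


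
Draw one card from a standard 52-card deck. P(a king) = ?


4 kings in 52 cards
P = 4/52 = 0.0769

P = 0.0769


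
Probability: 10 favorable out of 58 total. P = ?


P = 10/58 = 0.1724

P = 0.1724


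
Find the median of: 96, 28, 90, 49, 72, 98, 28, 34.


Sorted: 28, 28, 34, 49, 72, 90, 96, 98
n = 8 (even)
Middle values: 49 and 72
Median = (49+72)/2 = 60.5000

Median = 60.5000


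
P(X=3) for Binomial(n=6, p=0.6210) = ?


C(6,3) = 20
p^3 = 0.239483
(1-p)^3 = 0.054440
P = 20 * 0.239483 * 0.054440 = 0.2607

P(X=3) = 0.2607


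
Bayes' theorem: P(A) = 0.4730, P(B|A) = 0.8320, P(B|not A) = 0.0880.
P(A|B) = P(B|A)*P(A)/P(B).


P(B) = P(B|A)*P(A) + P(B|A')*P(A')
= 0.8320*0.4730 + 0.0880*0.5270
= 0.393536 + 0.046376 = 0.439912
P(A|B) = 0.393536/0.439912 = 0.8946

P(A|B) = 0.8946


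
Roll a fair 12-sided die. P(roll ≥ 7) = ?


Favorable outcomes (roll ≥ 7): 6
Total outcomes = 12
P = 6/12 = 0.5000

P = 0.5000


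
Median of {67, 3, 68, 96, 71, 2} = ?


Sorted: 2, 3, 67, 68, 71, 96
n = 6 (even)
Middle values: 67 and 68
Median = (67+68)/2 = 67.5000

Median = 67.5000


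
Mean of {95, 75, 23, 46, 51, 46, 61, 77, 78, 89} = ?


Sum = 95 + 75 + 23 + 46 + 51 + 46 + 61 + 77 + 78 + 89 = 641
n = 10
Mean = 641/10 = 64.1000

Mean = 64.1000


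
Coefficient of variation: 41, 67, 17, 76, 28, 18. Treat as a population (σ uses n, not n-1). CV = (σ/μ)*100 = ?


Mean = 41.1667
SD = 23.0030
CV = (23.0030/41.1667)*100 = 55.8778%

CV = 55.8778%
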